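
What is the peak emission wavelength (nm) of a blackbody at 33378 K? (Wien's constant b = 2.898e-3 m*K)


lam_max = b / T = 2.898e-3 / 33378 = 8.682e-08 m = 86.8237 nm

86.8237 nm


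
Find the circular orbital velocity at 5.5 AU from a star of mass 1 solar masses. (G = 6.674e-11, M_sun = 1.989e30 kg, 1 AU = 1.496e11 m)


v = sqrt(GM/r) = sqrt(6.674e-11 * 1.989e+30 / 8.228e+11) = 12701.7439

12701.7439 m/s


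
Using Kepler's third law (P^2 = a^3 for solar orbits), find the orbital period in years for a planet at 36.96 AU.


P = a^(3/2) = 36.96^1.5 = 224.6973

224.6973 years


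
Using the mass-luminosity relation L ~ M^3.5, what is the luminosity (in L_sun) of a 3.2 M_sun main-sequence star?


L/L_sun = (M/M_sun)^3.5 = 3.2^3.5 = 58.6172

58.6172 L_sun


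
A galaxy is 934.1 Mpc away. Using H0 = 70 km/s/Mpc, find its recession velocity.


v = H0 * d = 70 * 934.1 = 65387.0

65387.0 km/s


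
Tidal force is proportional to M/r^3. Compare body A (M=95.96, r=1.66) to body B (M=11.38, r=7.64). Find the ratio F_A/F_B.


Ratio = (M1/r1^3) / (M2/r2^3) = (95.96/1.66^3) / (11.38/7.64^3) = 822.0605

822.0605


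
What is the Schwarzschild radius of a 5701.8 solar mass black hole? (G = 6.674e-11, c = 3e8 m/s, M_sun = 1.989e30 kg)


M = 5701.8 * 1.989e30 kg = 1.13408802e+34 kg. rs = 2GM/c^2 = 2 * 6.674e-11 * 1.13408802e+34 / (3e8)^2 = 1.682e+07

1.682e+07 m


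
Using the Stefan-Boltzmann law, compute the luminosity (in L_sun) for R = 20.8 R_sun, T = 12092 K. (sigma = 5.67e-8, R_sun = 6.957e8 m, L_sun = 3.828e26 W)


R = 20.8 * 6.957e8 m = 1.447056e+10 m. L = 4*pi*R^2*sigma*T^4 = 4*pi*(1.447056e+10)^2 * 5.67e-8 * 12092^4 = 3.189746383e+30 W. L/L_sun = 3.189746383e+30 / 3.828e26 = 8332.6708

8332.6708 L_sun


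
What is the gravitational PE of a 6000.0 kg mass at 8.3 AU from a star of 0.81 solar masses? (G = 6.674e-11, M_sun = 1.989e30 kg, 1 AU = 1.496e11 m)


M = 0.81 * 1.989e30 kg = 1.61109e+30 kg; r = 8.3 AU * 1.496e11 m/AU = 1.24168e+12 m. U = -GM*m/r = -(6.674e-11 * 1.61109e+30 * 6000.0) / 1.24168e+12 = -5.196e+11

-5.196e+11 J


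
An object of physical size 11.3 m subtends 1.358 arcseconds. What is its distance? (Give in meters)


D = size / theta_rad, theta_rad = 1.358 * pi/(180*3600) = 6.584e-06, D = 1.716e+06

1.716e+06 m


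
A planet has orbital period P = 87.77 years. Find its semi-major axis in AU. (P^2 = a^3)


a = P^(2/3) = 87.77^(2/3) = 19.7499

19.7499 AU


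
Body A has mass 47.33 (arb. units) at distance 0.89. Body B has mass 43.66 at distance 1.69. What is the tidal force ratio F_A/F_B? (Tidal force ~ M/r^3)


Ratio = (M1/r1^3) / (M2/r2^3) = (47.33/0.89^3) / (43.66/1.69^3) = 7.4224

7.4224


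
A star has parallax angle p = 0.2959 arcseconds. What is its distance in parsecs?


d = 1/p = 1/0.2959 = 3.3795

3.3795 pc


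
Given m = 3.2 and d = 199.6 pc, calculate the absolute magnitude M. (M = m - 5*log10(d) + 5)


M = m - 5*log10(d) + 5 = 3.2 - 5*log10(199.6) + 5 = -3.3008

-3.3008


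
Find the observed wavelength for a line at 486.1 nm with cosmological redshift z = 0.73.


lam_obs = lam_emit * (1 + z) = 486.1 * (1 + 0.73) = 840.953

840.953 nm


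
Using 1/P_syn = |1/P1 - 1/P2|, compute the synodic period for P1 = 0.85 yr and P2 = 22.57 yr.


1/P_syn = |1/P1 - 1/P2| = |1/0.85 - 1/22.57| => P_syn = 0.8833

0.8833 years


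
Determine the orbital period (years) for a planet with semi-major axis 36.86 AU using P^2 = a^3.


P = a^(3/2) = 36.86^1.5 = 223.786

223.786 years


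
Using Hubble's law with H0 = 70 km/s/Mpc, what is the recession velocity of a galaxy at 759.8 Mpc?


v = H0 * d = 70 * 759.8 = 53186.0

53186.0 km/s


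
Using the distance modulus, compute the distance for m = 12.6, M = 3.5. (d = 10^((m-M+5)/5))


d = 10^((m - M + 5)/5) = 10^((12.6 - 3.5 + 5)/5) = 660.6934

660.6934 pc


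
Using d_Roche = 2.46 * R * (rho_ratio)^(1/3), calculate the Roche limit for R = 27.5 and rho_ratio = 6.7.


d_Roche = 2.46 * 27.5 * 6.7^(1/3) = 127.534

127.534


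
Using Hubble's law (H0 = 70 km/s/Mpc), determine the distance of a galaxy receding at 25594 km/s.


d = v / H0 = 25594 / 70 = 365.6286

365.6286 Mpc


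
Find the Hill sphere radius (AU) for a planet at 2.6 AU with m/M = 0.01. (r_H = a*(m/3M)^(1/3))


r_H = a * (m/3M)^(1/3) = 2.6 * (0.01/3)^(1/3) = 0.3884

0.3884 AU


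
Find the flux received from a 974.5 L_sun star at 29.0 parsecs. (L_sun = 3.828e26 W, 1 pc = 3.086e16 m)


F = L / (4*pi*d^2) = 3.730e+29 / (4*pi*(8.949e+17)^2) = 3.706e-08

3.706e-08 W/m^2


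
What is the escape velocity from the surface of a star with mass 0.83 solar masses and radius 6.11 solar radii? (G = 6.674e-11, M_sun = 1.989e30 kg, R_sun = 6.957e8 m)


M = 0.83 * 1.989e30 kg = 1.65087e+30 kg; R = 6.11 * 6.957e8 m = 4.250727e+09 m. v_esc = sqrt(2GM/R) = sqrt(2 * 6.674e-11 * 1.65087e+30 / 4.250727e+09) = 227684.2188

227684.2188 m/s


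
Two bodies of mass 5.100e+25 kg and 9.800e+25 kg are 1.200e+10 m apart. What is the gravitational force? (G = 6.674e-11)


F = G*m1*m2/r^2 = 6.674e-11 * 5.100e+25 * 9.800e+25 / (1.200e+10)^2 = 6.674e-11 * 4.998e+51 / 1.440e+20 = 2.316e+21

2.316e+21 N


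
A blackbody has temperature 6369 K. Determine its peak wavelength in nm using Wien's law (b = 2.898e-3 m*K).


lam_max = b / T = 2.898e-3 / 6369 = 4.550e-07 m = 455.0165 nm

455.0165 nm


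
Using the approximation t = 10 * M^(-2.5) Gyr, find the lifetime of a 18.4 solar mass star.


t = 10 * M^(-2.5) = 10 * 18.4^(-2.5) = 0.0069

0.0069 Gyr


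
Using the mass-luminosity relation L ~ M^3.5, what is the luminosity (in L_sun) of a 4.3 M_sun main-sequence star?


L/L_sun = (M/M_sun)^3.5 = 4.3^3.5 = 164.8692

164.8692 L_sun


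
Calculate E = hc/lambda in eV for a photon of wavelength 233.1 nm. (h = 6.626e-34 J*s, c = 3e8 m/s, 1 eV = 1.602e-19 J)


E = hc/lambda = 6.626e-34 * 3e8 / 2.331e-07 = 8.528e-19 J = 5.3231 eV

5.3231 eV


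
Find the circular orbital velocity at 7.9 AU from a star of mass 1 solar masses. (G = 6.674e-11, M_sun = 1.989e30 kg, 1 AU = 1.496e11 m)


v = sqrt(GM/r) = sqrt(6.674e-11 * 1.989e+30 / 1.182e+12) = 10598.1766

10598.1766 m/s


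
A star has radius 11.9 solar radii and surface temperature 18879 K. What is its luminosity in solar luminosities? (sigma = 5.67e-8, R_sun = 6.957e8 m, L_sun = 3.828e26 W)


R = 11.9 * 6.957e8 m = 8.27883e+09 m. L = 4*pi*R^2*sigma*T^4 = 4*pi*(8.27883e+09)^2 * 5.67e-8 * 18879^4 = 6.20364301e+30 W. L/L_sun = 6.20364301e+30 / 3.828e26 = 16205.964

16205.964 L_sun


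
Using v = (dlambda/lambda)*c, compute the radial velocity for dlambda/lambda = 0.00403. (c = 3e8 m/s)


v = (dlambda/lambda) * c = 0.00403 * 3e8 = 1.209e+06

1.209e+06 m/s


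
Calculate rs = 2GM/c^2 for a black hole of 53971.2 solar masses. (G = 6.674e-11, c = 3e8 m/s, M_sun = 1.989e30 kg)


M = 53971.2 * 1.989e30 kg = 1.073487168e+35 kg. rs = 2GM/c^2 = 2 * 6.674e-11 * 1.073487168e+35 / (3e8)^2 = 1.592e+08

1.592e+08 m


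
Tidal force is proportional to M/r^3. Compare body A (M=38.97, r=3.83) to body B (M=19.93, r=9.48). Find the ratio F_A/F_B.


Ratio = (M1/r1^3) / (M2/r2^3) = (38.97/3.83^3) / (19.93/9.48^3) = 29.6519

29.6519


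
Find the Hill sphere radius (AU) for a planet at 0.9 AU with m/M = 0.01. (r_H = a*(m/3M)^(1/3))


r_H = a * (m/3M)^(1/3) = 0.9 * (0.01/3)^(1/3) = 0.1344

0.1344 AU


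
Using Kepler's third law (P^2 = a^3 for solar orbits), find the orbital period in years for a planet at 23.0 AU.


P = a^(3/2) = 23.0^1.5 = 110.3041

110.3041 years


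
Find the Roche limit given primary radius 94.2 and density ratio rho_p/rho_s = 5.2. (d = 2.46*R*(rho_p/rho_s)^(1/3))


d_Roche = 2.46 * 94.2 * 5.2^(1/3) = 401.4706

401.4706


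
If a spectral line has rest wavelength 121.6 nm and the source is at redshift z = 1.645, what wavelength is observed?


lam_obs = lam_emit * (1 + z) = 121.6 * (1 + 1.645) = 321.632

321.632 nm


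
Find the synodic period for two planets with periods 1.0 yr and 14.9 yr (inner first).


1/P_syn = |1/P1 - 1/P2| = |1/1.0 - 1/14.9| => P_syn = 1.0719

1.0719 years


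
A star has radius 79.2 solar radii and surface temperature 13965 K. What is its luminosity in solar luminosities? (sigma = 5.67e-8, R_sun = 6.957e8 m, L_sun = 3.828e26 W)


R = 79.2 * 6.957e8 m = 5.509944e+10 m. L = 4*pi*R^2*sigma*T^4 = 4*pi*(5.509944e+10)^2 * 5.67e-8 * 13965^4 = 8.227181018e+31 W. L/L_sun = 8.227181018e+31 / 3.828e26 = 214921.1342

214921.1342 L_sun


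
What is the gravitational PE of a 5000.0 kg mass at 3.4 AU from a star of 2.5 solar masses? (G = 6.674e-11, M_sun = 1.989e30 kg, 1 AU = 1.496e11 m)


M = 2.5 * 1.989e30 kg = 4.9725e+30 kg; r = 3.4 AU * 1.496e11 m/AU = 5.0864e+11 m. U = -GM*m/r = -(6.674e-11 * 4.9725e+30 * 5000.0) / 5.0864e+11 = -3.262e+12

-3.262e+12 J


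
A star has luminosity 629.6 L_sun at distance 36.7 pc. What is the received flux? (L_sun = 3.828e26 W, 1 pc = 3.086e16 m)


F = L / (4*pi*d^2) = 2.410e+29 / (4*pi*(1.133e+18)^2) = 1.495e-08

1.495e-08 W/m^2


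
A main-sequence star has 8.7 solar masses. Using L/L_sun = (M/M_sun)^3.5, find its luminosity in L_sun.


L/L_sun = (M/M_sun)^3.5 = 8.7^3.5 = 1942.3048

1942.3048 L_sun


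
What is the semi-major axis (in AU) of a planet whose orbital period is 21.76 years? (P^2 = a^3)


a = P^(2/3) = 21.76^(2/3) = 7.7942

7.7942 AU


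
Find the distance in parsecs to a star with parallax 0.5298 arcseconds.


d = 1/p = 1/0.5298 = 1.8875

1.8875 pc


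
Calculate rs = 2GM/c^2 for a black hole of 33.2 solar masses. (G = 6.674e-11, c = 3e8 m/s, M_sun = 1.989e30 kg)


M = 33.2 * 1.989e30 kg = 6.60348e+31 kg. rs = 2GM/c^2 = 2 * 6.674e-11 * 6.60348e+31 / (3e8)^2 = 97936.9456

97936.9456 m


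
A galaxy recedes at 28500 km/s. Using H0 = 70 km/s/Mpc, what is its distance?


d = v / H0 = 28500 / 70 = 407.1429

407.1429 Mpc


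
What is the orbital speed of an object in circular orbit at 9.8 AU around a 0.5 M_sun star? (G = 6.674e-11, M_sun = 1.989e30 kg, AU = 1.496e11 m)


v = sqrt(GM/r) = sqrt(6.674e-11 * 9.945e+29 / 1.466e+12) = 6728.4753

6728.4753 m/s


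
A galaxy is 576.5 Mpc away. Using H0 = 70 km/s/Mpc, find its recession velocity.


v = H0 * d = 70 * 576.5 = 40355.0

40355.0 km/s


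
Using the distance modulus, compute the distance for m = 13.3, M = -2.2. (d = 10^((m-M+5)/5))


d = 10^((m - M + 5)/5) = 10^((13.3 - -2.2 + 5)/5) = 12589.2541

12589.2541 pc


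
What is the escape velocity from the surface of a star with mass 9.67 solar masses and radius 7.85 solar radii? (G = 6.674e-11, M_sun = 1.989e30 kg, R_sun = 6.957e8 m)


M = 9.67 * 1.989e30 kg = 1.923363e+31 kg; R = 7.85 * 6.957e8 m = 5.461245e+09 m. v_esc = sqrt(2GM/R) = sqrt(2 * 6.674e-11 * 1.923363e+31 / 5.461245e+09) = 685634.8712

685634.8712 m/s


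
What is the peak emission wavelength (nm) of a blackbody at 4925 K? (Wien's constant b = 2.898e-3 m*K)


lam_max = b / T = 2.898e-3 / 4925 = 5.884e-07 m = 588.4264 nm

588.4264 nm


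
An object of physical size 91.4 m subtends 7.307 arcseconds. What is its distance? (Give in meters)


D = size / theta_rad, theta_rad = 7.307 * pi/(180*3600) = 3.543e-05, D = 2.580e+06

2.580e+06 m


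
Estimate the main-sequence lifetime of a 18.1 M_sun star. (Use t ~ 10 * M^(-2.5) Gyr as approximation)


t = 10 * M^(-2.5) = 10 * 18.1^(-2.5) = 0.0072

0.0072 Gyr


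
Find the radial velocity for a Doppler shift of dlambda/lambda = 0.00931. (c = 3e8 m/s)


v = (dlambda/lambda) * c = 0.00931 * 3e8 = 2.793e+06

2.793e+06 m/s


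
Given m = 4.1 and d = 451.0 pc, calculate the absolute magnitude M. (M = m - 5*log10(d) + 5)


M = m - 5*log10(d) + 5 = 4.1 - 5*log10(451.0) + 5 = -4.1709

-4.1709


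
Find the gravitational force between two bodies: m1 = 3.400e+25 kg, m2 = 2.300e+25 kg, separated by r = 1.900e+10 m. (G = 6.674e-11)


F = G*m1*m2/r^2 = 6.674e-11 * 3.400e+25 * 2.300e+25 / (1.900e+10)^2 = 6.674e-11 * 7.820e+50 / 3.610e+20 = 1.446e+20

1.446e+20 N


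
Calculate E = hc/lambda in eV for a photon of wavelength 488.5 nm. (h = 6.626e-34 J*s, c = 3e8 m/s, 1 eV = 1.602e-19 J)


E = hc/lambda = 6.626e-34 * 3e8 / 4.885e-07 = 4.069e-19 J = 2.5401 eV

2.5401 eV


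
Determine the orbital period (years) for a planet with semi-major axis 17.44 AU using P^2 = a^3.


P = a^(3/2) = 17.44^1.5 = 72.8316

72.8316 years


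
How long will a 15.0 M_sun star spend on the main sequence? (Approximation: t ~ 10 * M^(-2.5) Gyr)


t = 10 * M^(-2.5) = 10 * 15.0^(-2.5) = 0.0115

0.0115 Gyr


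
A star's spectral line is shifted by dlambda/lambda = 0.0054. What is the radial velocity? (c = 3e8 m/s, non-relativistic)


v = (dlambda/lambda) * c = 0.0054 * 3e8 = 1.620e+06

1.620e+06 m/s


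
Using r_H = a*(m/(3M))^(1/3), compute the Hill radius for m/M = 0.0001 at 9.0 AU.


r_H = a * (m/3M)^(1/3) = 9.0 * (0.0001/3)^(1/3) = 0.2896

0.2896 AU


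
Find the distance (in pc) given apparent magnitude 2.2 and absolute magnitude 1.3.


d = 10^((m - M + 5)/5) = 10^((2.2 - 1.3 + 5)/5) = 15.1356

15.1356 pc


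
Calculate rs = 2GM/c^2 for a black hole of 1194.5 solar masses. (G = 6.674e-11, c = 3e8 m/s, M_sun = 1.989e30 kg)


M = 1194.5 * 1.989e30 kg = 2.3758605e+33 kg. rs = 2GM/c^2 = 2 * 6.674e-11 * 2.3758605e+33 / (3e8)^2 = 3.524e+06

3.524e+06 m


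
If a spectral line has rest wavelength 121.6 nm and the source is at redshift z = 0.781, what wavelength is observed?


lam_obs = lam_emit * (1 + z) = 121.6 * (1 + 0.781) = 216.5696

216.5696 nm


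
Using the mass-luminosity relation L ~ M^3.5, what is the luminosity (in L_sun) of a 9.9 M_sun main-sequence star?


L/L_sun = (M/M_sun)^3.5 = 9.9^3.5 = 3052.9745

3052.9745 L_sun


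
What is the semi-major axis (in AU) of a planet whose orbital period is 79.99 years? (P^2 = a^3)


a = P^(2/3) = 79.99^(2/3) = 18.5648

18.5648 AU


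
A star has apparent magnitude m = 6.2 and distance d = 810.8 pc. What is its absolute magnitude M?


M = m - 5*log10(d) + 5 = 6.2 - 5*log10(810.8) + 5 = -3.3446

-3.3446


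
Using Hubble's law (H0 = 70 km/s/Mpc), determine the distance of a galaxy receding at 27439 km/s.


d = v / H0 = 27439 / 70 = 391.9857

391.9857 Mpc


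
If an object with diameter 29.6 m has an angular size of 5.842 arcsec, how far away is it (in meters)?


D = size / theta_rad, theta_rad = 5.842 * pi/(180*3600) = 2.832e-05, D = 1.045e+06

1.045e+06 m


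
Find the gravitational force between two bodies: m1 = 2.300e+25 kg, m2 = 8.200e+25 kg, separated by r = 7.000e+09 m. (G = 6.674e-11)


F = G*m1*m2/r^2 = 6.674e-11 * 2.300e+25 * 8.200e+25 / (7.000e+09)^2 = 6.674e-11 * 1.886e+51 / 4.900e+19 = 2.569e+21

2.569e+21 N


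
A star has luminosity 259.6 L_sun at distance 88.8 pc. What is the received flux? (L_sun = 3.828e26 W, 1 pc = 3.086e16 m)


F = L / (4*pi*d^2) = 9.937e+28 / (4*pi*(2.740e+18)^2) = 1.053e-09

1.053e-09 W/m^2


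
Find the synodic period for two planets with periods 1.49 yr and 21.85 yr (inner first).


1/P_syn = |1/P1 - 1/P2| = |1/1.49 - 1/21.85| => P_syn = 1.599

1.599 years


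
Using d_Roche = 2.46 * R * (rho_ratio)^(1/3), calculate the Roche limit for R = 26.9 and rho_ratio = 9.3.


d_Roche = 2.46 * 26.9 * 9.3^(1/3) = 139.1602

139.1602


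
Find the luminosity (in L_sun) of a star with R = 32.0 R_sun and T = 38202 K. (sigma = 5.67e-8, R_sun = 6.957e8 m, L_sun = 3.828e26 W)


R = 32.0 * 6.957e8 m = 2.22624e+10 m. L = 4*pi*R^2*sigma*T^4 = 4*pi*(2.22624e+10)^2 * 5.67e-8 * 38202^4 = 7.521098687e+32 W. L/L_sun = 7.521098687e+32 / 3.828e26 = 1.965e+06

1.965e+06 L_sun


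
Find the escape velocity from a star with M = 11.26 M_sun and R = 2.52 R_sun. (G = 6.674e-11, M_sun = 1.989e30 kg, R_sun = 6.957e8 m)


M = 11.26 * 1.989e30 kg = 2.239614e+31 kg; R = 2.52 * 6.957e8 m = 1.753164e+09 m. v_esc = sqrt(2GM/R) = sqrt(2 * 6.674e-11 * 2.239614e+31 / 1.753164e+09) = 1.306e+06

1.306e+06 m/s


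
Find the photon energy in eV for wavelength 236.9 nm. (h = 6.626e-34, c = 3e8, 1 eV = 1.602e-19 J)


E = hc/lambda = 6.626e-34 * 3e8 / 2.369e-07 = 8.391e-19 J = 5.2378 eV

5.2378 eV


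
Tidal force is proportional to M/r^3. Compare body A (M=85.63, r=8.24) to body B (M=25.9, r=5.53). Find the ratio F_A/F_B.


Ratio = (M1/r1^3) / (M2/r2^3) = (85.63/8.24^3) / (25.9/5.53^3) = 0.9994

0.9994


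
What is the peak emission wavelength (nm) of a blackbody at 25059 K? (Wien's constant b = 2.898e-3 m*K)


lam_max = b / T = 2.898e-3 / 25059 = 1.156e-07 m = 115.6471 nm

115.6471 nm


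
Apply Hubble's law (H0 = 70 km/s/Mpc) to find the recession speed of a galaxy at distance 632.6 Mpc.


v = H0 * d = 70 * 632.6 = 44282.0

44282.0 km/s


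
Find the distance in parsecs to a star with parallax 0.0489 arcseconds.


d = 1/p = 1/0.0489 = 20.4499

20.4499 pc


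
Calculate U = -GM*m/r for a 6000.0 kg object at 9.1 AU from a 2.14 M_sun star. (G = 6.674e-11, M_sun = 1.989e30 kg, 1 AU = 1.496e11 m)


M = 2.14 * 1.989e30 kg = 4.25646e+30 kg; r = 9.1 AU * 1.496e11 m/AU = 1.36136e+12 m. U = -GM*m/r = -(6.674e-11 * 4.25646e+30 * 6000.0) / 1.36136e+12 = -1.252e+12

-1.252e+12 J


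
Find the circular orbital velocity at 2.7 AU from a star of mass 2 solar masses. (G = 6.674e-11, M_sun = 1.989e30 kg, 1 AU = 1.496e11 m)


v = sqrt(GM/r) = sqrt(6.674e-11 * 3.978e+30 / 4.039e+11) = 25637.6262

25637.6262 m/s


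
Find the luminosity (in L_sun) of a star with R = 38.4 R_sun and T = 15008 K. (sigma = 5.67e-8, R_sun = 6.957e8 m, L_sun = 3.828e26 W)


R = 38.4 * 6.957e8 m = 2.671488e+10 m. L = 4*pi*R^2*sigma*T^4 = 4*pi*(2.671488e+10)^2 * 5.67e-8 * 15008^4 = 2.579827468e+31 W. L/L_sun = 2.579827468e+31 / 3.828e26 = 67393.612

67393.612 L_sun


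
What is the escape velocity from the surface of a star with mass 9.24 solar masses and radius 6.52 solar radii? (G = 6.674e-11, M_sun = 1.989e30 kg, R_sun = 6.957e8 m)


M = 9.24 * 1.989e30 kg = 1.837836e+31 kg; R = 6.52 * 6.957e8 m = 4.535964e+09 m. v_esc = sqrt(2GM/R) = sqrt(2 * 6.674e-11 * 1.837836e+31 / 4.535964e+09) = 735405.1665

735405.1665 m/s


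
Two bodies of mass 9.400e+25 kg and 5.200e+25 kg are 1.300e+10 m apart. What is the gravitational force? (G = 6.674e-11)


F = G*m1*m2/r^2 = 6.674e-11 * 9.400e+25 * 5.200e+25 / (1.300e+10)^2 = 6.674e-11 * 4.888e+51 / 1.690e+20 = 1.930e+21

1.930e+21 N


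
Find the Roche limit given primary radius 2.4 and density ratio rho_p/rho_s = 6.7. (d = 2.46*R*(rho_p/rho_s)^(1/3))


d_Roche = 2.46 * 2.4 * 6.7^(1/3) = 11.1302

11.1302


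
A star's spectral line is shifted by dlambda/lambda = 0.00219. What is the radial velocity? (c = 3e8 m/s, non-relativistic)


v = (dlambda/lambda) * c = 0.00219 * 3e8 = 657000.0

657000.0 m/s


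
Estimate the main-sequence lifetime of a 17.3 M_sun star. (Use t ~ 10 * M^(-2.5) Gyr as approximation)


t = 10 * M^(-2.5) = 10 * 17.3^(-2.5) = 0.008

0.008 Gyr


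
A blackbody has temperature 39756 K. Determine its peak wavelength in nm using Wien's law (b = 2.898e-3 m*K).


lam_max = b / T = 2.898e-3 / 39756 = 7.289e-08 m = 72.8947 nm

72.8947 nm


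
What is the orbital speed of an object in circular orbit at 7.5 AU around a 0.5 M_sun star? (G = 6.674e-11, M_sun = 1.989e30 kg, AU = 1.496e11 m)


v = sqrt(GM/r) = sqrt(6.674e-11 * 9.945e+29 / 1.122e+12) = 7691.2879

7691.2879 m/s


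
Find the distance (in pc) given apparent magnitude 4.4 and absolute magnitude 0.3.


d = 10^((m - M + 5)/5) = 10^((4.4 - 0.3 + 5)/5) = 66.0693

66.0693 pc


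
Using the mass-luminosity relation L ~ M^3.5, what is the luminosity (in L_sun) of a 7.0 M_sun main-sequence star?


L/L_sun = (M/M_sun)^3.5 = 7.0^3.5 = 907.4927

907.4927 L_sun


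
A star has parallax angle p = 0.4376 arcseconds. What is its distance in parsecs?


d = 1/p = 1/0.4376 = 2.2852

2.2852 pc


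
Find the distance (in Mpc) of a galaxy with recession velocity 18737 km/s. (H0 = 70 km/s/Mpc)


d = v / H0 = 18737 / 70 = 267.6714

267.6714 Mpc


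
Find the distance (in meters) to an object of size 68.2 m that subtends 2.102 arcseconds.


D = size / theta_rad, theta_rad = 2.102 * pi/(180*3600) = 1.019e-05, D = 6.692e+06

6.692e+06 m


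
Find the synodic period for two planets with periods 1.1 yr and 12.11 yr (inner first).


1/P_syn = |1/P1 - 1/P2| = |1/1.1 - 1/12.11| => P_syn = 1.2099

1.2099 years


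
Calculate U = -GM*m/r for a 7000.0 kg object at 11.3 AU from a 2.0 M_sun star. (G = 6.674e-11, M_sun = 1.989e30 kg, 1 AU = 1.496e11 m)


M = 2.0 * 1.989e30 kg = 3.978e+30 kg; r = 11.3 AU * 1.496e11 m/AU = 1.69048e+12 m. U = -GM*m/r = -(6.674e-11 * 3.978e+30 * 7000.0) / 1.69048e+12 = -1.099e+12

-1.099e+12 J


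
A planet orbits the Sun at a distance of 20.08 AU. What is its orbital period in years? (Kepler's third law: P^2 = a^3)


P = a^(3/2) = 20.08^1.5 = 89.9799

89.9799 years


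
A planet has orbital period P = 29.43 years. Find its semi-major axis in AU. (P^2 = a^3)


a = P^(2/3) = 29.43^(2/3) = 9.5322

9.5322 AU


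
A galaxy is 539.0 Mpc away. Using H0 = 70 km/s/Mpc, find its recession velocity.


v = H0 * d = 70 * 539.0 = 37730.0

37730.0 km/s


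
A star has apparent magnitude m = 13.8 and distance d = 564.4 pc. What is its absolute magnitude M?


M = m - 5*log10(d) + 5 = 13.8 - 5*log10(564.4) + 5 = 5.0421

5.0421


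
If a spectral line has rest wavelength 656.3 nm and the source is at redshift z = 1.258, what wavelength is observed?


lam_obs = lam_emit * (1 + z) = 656.3 * (1 + 1.258) = 1481.9254

1481.9254 nm


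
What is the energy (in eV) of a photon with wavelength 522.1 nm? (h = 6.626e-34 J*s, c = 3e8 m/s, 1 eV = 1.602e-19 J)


E = hc/lambda = 6.626e-34 * 3e8 / 5.221e-07 = 3.807e-19 J = 2.3766 eV

2.3766 eV


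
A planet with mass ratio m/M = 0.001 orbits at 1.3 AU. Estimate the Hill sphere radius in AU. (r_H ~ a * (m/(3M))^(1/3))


r_H = a * (m/3M)^(1/3) = 1.3 * (0.001/3)^(1/3) = 0.0901

0.0901 AU


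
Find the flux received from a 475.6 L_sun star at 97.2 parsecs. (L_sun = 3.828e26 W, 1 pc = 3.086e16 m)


F = L / (4*pi*d^2) = 1.821e+29 / (4*pi*(3.000e+18)^2) = 1.610e-09

1.610e-09 W/m^2


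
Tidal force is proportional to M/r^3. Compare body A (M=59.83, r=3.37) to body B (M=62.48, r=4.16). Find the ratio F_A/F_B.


Ratio = (M1/r1^3) / (M2/r2^3) = (59.83/3.37^3) / (62.48/4.16^3) = 1.8012

1.8012


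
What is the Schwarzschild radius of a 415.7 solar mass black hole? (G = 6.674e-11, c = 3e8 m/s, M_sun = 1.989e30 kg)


M = 415.7 * 1.989e30 kg = 8.268273e+32 kg. rs = 2GM/c^2 = 2 * 6.674e-11 * 8.268273e+32 / (3e8)^2 = 1.226e+06

1.226e+06 m


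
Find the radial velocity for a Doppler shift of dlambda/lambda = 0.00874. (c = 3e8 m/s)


v = (dlambda/lambda) * c = 0.00874 * 3e8 = 2.622e+06

2.622e+06 m/s


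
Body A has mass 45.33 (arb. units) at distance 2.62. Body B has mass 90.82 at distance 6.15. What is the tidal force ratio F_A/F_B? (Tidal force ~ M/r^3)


Ratio = (M1/r1^3) / (M2/r2^3) = (45.33/2.62^3) / (90.82/6.15^3) = 6.4554

6.4554


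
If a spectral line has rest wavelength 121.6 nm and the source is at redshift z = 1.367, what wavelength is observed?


lam_obs = lam_emit * (1 + z) = 121.6 * (1 + 1.367) = 287.8272

287.8272 nm


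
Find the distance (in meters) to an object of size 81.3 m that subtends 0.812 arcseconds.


D = size / theta_rad, theta_rad = 0.812 * pi/(180*3600) = 3.937e-06, D = 2.065e+07

2.065e+07 m


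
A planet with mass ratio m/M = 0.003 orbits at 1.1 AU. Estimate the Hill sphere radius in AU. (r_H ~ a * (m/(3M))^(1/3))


r_H = a * (m/3M)^(1/3) = 1.1 * (0.003/3)^(1/3) = 0.11

0.11 AU


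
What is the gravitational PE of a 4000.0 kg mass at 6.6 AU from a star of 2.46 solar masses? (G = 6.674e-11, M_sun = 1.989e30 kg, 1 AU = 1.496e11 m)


M = 2.46 * 1.989e30 kg = 4.89294e+30 kg; r = 6.6 AU * 1.496e11 m/AU = 9.8736e+11 m. U = -GM*m/r = -(6.674e-11 * 4.89294e+30 * 4000.0) / 9.8736e+11 = -1.323e+12

-1.323e+12 J


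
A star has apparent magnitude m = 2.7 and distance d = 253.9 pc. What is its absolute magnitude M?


M = m - 5*log10(d) + 5 = 2.7 - 5*log10(253.9) + 5 = -4.3233

-4.3233


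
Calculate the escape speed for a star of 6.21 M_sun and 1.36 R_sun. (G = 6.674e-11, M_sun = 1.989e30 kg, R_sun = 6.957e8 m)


M = 6.21 * 1.989e30 kg = 1.235169e+31 kg; R = 1.36 * 6.957e8 m = 9.46152e+08 m. v_esc = sqrt(2GM/R) = sqrt(2 * 6.674e-11 * 1.235169e+31 / 9.46152e+08) = 1.320e+06

1.320e+06 m/s


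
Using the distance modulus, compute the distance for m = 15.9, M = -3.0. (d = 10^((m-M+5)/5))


d = 10^((m - M + 5)/5) = 10^((15.9 - -3.0 + 5)/5) = 60255.9586

60255.9586 pc


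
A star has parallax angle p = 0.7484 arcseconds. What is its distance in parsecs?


d = 1/p = 1/0.7484 = 1.3362

1.3362 pc


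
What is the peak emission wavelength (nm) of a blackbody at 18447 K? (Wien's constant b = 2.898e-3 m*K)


lam_max = b / T = 2.898e-3 / 18447 = 1.571e-07 m = 157.0987 nm

157.0987 nm


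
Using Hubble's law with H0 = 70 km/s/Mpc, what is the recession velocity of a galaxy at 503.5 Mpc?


v = H0 * d = 70 * 503.5 = 35245.0

35245.0 km/s


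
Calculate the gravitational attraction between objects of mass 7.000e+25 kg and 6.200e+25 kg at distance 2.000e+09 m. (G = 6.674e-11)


F = G*m1*m2/r^2 = 6.674e-11 * 7.000e+25 * 6.200e+25 / (2.000e+09)^2 = 6.674e-11 * 4.340e+51 / 4.000e+18 = 7.241e+22

7.241e+22 N


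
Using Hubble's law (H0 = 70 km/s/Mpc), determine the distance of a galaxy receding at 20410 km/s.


d = v / H0 = 20410 / 70 = 291.5714

291.5714 Mpc


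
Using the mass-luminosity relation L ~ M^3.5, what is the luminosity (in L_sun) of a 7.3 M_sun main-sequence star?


L/L_sun = (M/M_sun)^3.5 = 7.3^3.5 = 1051.0661

1051.0661 L_sun


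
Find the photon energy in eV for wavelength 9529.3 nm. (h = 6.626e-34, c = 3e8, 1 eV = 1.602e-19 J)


E = hc/lambda = 6.626e-34 * 3e8 / 9.529e-06 = 2.086e-20 J = 0.1302 eV

0.1302 eV


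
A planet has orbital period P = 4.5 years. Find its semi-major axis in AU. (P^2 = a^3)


a = P^(2/3) = 4.5^(2/3) = 2.7257

2.7257 AU


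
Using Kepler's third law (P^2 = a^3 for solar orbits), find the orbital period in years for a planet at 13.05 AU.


P = a^(3/2) = 13.05^1.5 = 47.1428

47.1428 years


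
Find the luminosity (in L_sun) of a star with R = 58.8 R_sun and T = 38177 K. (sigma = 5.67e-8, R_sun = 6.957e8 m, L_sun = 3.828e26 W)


R = 58.8 * 6.957e8 m = 4.090716e+10 m. L = 4*pi*R^2*sigma*T^4 = 4*pi*(4.090716e+10)^2 * 5.67e-8 * 38177^4 = 2.532787613e+33 W. L/L_sun = 2.532787613e+33 / 3.828e26 = 6.616e+06

6.616e+06 L_sun


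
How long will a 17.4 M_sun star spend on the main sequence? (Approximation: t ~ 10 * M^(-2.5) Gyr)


t = 10 * M^(-2.5) = 10 * 17.4^(-2.5) = 0.0079

0.0079 Gyr


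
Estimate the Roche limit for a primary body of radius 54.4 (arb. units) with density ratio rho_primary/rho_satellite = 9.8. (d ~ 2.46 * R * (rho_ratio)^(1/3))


d_Roche = 2.46 * 54.4 * 9.8^(1/3) = 286.38

286.38


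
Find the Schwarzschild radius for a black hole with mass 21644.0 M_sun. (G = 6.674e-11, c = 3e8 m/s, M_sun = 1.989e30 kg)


M = 21644.0 * 1.989e30 kg = 4.3049916e+34 kg. rs = 2GM/c^2 = 2 * 6.674e-11 * 4.3049916e+34 / (3e8)^2 = 6.385e+07

6.385e+07 m


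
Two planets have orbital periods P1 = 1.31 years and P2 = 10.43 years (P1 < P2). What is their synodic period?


1/P_syn = |1/P1 - 1/P2| = |1/1.31 - 1/10.43| => P_syn = 1.4982

1.4982 years


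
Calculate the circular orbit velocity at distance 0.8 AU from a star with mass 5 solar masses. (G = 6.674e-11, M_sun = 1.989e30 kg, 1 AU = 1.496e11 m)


v = sqrt(GM/r) = sqrt(6.674e-11 * 9.945e+30 / 1.197e+11) = 74470.5746

74470.5746 m/s


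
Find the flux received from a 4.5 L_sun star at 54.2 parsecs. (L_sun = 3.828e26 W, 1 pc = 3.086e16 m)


F = L / (4*pi*d^2) = 1.723e+27 / (4*pi*(1.673e+18)^2) = 4.900e-11

4.900e-11 W/m^2


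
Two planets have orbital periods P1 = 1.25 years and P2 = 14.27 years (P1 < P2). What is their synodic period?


1/P_syn = |1/P1 - 1/P2| = |1/1.25 - 1/14.27| => P_syn = 1.37

1.37 years


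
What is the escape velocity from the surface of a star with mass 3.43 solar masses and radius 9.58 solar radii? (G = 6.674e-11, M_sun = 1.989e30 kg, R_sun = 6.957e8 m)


M = 3.43 * 1.989e30 kg = 6.82227e+30 kg; R = 9.58 * 6.957e8 m = 6.664806e+09 m. v_esc = sqrt(2GM/R) = sqrt(2 * 6.674e-11 * 6.82227e+30 / 6.664806e+09) = 369639.8577

369639.8577 m/s


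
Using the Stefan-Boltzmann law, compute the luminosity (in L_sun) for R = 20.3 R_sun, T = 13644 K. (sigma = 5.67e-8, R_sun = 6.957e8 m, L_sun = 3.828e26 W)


R = 20.3 * 6.957e8 m = 1.412271e+10 m. L = 4*pi*R^2*sigma*T^4 = 4*pi*(1.412271e+10)^2 * 5.67e-8 * 13644^4 = 4.924882217e+30 W. L/L_sun = 4.924882217e+30 / 3.828e26 = 12865.4185

12865.4185 L_sun


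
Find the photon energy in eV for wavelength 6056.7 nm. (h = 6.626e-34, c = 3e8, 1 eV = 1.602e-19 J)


E = hc/lambda = 6.626e-34 * 3e8 / 6.057e-06 = 3.282e-20 J = 0.2049 eV

0.2049 eV


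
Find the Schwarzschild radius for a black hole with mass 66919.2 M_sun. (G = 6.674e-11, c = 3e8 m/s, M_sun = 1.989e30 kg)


M = 66919.2 * 1.989e30 kg = 1.331022888e+35 kg. rs = 2GM/c^2 = 2 * 6.674e-11 * 1.331022888e+35 / (3e8)^2 = 1.974e+08

1.974e+08 m


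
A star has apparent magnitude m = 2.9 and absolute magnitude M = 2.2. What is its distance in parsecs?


d = 10^((m - M + 5)/5) = 10^((2.9 - 2.2 + 5)/5) = 13.8038

13.8038 pc


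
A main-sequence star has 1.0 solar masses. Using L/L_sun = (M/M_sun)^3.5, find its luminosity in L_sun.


L/L_sun = (M/M_sun)^3.5 = 1.0^3.5 = 1.0

1.0 L_sun


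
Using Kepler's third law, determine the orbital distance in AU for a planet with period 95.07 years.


a = P^(2/3) = 95.07^(2/3) = 20.8303

20.8303 AU


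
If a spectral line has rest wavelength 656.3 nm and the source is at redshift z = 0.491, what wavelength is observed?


lam_obs = lam_emit * (1 + z) = 656.3 * (1 + 0.491) = 978.5433

978.5433 nm


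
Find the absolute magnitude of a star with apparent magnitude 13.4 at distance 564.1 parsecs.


M = m - 5*log10(d) + 5 = 13.4 - 5*log10(564.1) + 5 = 4.6432

4.6432


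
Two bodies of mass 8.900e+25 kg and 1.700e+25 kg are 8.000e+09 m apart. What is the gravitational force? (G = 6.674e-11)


F = G*m1*m2/r^2 = 6.674e-11 * 8.900e+25 * 1.700e+25 / (8.000e+09)^2 = 6.674e-11 * 1.513e+51 / 6.400e+19 = 1.578e+21

1.578e+21 N


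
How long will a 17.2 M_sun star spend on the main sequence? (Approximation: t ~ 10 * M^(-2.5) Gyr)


t = 10 * M^(-2.5) = 10 * 17.2^(-2.5) = 0.0082

0.0082 Gyr


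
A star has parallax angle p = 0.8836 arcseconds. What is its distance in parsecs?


d = 1/p = 1/0.8836 = 1.1317

1.1317 pc


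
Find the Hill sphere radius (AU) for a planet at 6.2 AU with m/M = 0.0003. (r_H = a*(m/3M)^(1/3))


r_H = a * (m/3M)^(1/3) = 6.2 * (0.0003/3)^(1/3) = 0.2878

0.2878 AU


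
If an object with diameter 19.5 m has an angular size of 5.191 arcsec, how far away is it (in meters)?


D = size / theta_rad, theta_rad = 5.191 * pi/(180*3600) = 2.517e-05, D = 774834.0824

774834.0824 m


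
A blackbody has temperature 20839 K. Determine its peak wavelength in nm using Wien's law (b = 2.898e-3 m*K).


lam_max = b / T = 2.898e-3 / 20839 = 1.391e-07 m = 139.0662 nm

139.0662 nm


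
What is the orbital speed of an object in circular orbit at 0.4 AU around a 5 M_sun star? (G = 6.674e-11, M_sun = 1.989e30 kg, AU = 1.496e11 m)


v = sqrt(GM/r) = sqrt(6.674e-11 * 9.945e+30 / 5.984e+10) = 105317.2966

105317.2966 m/s


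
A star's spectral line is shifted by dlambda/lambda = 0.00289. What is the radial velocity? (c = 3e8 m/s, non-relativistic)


v = (dlambda/lambda) * c = 0.00289 * 3e8 = 867000.0

867000.0 m/s


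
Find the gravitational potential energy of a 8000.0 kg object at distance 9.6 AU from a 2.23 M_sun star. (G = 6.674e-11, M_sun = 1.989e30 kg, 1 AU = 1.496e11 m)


M = 2.23 * 1.989e30 kg = 4.43547e+30 kg; r = 9.6 AU * 1.496e11 m/AU = 1.43616e+12 m. U = -GM*m/r = -(6.674e-11 * 4.43547e+30 * 8000.0) / 1.43616e+12 = -1.649e+12

-1.649e+12 J


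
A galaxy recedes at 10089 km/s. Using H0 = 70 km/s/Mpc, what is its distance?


d = v / H0 = 10089 / 70 = 144.1286

144.1286 Mpc


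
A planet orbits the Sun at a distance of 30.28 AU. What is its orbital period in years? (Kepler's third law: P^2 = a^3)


P = a^(3/2) = 30.28^1.5 = 166.6226

166.6226 years


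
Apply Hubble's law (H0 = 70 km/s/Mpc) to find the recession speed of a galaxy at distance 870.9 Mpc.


v = H0 * d = 70 * 870.9 = 60963.0

60963.0 km/s


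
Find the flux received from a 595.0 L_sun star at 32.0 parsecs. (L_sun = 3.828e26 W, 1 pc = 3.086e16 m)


F = L / (4*pi*d^2) = 2.278e+29 / (4*pi*(9.875e+17)^2) = 1.859e-08

1.859e-08 W/m^2


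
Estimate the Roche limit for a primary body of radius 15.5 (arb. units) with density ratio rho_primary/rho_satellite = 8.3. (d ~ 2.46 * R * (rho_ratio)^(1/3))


d_Roche = 2.46 * 15.5 * 8.3^(1/3) = 77.2016

77.2016


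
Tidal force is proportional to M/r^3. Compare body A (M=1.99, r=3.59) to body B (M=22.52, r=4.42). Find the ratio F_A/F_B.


Ratio = (M1/r1^3) / (M2/r2^3) = (1.99/3.59^3) / (22.52/4.42^3) = 0.1649

0.1649


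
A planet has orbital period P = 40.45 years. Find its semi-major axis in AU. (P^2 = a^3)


a = P^(2/3) = 40.45^(2/3) = 11.7836

11.7836 AU


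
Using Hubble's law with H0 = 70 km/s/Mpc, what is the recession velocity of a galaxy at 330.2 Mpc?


v = H0 * d = 70 * 330.2 = 23114.0

23114.0 km/s


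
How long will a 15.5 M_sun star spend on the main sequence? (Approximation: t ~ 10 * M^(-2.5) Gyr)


t = 10 * M^(-2.5) = 10 * 15.5^(-2.5) = 0.0106

0.0106 Gyr


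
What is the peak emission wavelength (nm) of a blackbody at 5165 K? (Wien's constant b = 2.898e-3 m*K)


lam_max = b / T = 2.898e-3 / 5165 = 5.611e-07 m = 561.0842 nm

561.0842 nm


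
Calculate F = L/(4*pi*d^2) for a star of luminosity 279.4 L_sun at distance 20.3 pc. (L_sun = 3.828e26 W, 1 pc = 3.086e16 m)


F = L / (4*pi*d^2) = 1.070e+29 / (4*pi*(6.265e+17)^2) = 2.169e-08

2.169e-08 W/m^2


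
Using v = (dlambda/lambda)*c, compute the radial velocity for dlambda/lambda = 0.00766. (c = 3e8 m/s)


v = (dlambda/lambda) * c = 0.00766 * 3e8 = 2.298e+06

2.298e+06 m/s


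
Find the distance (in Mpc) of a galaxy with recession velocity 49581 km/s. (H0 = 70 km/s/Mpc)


d = v / H0 = 49581 / 70 = 708.3

708.3 Mpc


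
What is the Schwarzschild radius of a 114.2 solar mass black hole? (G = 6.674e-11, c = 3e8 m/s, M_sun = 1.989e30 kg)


M = 114.2 * 1.989e30 kg = 2.271438e+32 kg. rs = 2GM/c^2 = 2 * 6.674e-11 * 2.271438e+32 / (3e8)^2 = 336879.4936

336879.4936 m


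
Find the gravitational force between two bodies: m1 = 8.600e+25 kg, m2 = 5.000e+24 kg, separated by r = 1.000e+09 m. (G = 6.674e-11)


F = G*m1*m2/r^2 = 6.674e-11 * 8.600e+25 * 5.000e+24 / (1.000e+09)^2 = 6.674e-11 * 4.300e+50 / 1.000e+18 = 2.870e+22

2.870e+22 N


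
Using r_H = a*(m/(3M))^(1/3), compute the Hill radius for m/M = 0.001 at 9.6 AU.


r_H = a * (m/3M)^(1/3) = 9.6 * (0.001/3)^(1/3) = 0.6656

0.6656 AU


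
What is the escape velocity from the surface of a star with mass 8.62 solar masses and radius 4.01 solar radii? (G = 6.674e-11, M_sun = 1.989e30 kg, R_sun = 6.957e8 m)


M = 8.62 * 1.989e30 kg = 1.714518e+31 kg; R = 4.01 * 6.957e8 m = 2.789757e+09 m. v_esc = sqrt(2GM/R) = sqrt(2 * 6.674e-11 * 1.714518e+31 / 2.789757e+09) = 905724.1243

905724.1243 m/s


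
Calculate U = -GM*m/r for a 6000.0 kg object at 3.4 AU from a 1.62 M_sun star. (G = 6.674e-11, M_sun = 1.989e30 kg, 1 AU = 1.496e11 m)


M = 1.62 * 1.989e30 kg = 3.22218e+30 kg; r = 3.4 AU * 1.496e11 m/AU = 5.0864e+11 m. U = -GM*m/r = -(6.674e-11 * 3.22218e+30 * 6000.0) / 5.0864e+11 = -2.537e+12

-2.537e+12 J


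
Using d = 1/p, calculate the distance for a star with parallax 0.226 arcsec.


d = 1/p = 1/0.226 = 4.4248

4.4248 pc


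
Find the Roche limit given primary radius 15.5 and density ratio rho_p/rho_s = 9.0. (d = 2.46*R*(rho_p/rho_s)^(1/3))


d_Roche = 2.46 * 15.5 * 9.0^(1/3) = 79.3136

79.3136


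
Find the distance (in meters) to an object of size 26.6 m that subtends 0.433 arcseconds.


D = size / theta_rad, theta_rad = 0.433 * pi/(180*3600) = 2.099e-06, D = 1.267e+07

1.267e+07 m


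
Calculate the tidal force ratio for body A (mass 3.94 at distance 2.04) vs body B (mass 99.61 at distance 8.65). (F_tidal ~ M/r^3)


Ratio = (M1/r1^3) / (M2/r2^3) = (3.94/2.04^3) / (99.61/8.65^3) = 3.0154

3.0154


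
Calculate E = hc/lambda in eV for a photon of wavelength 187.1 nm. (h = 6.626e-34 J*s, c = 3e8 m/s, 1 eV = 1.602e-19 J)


E = hc/lambda = 6.626e-34 * 3e8 / 1.871e-07 = 1.062e-18 J = 6.6319 eV

6.6319 eV


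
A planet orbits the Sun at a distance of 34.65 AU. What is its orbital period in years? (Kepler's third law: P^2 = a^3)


P = a^(3/2) = 34.65^1.5 = 203.9646

203.9646 years


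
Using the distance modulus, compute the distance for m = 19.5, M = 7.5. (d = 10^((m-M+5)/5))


d = 10^((m - M + 5)/5) = 10^((19.5 - 7.5 + 5)/5) = 2511.8864

2511.8864 pc


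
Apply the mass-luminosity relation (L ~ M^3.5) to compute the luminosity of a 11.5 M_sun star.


L/L_sun = (M/M_sun)^3.5 = 11.5^3.5 = 5157.5381

5157.5381 L_sun


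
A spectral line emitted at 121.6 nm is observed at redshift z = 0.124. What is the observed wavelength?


lam_obs = lam_emit * (1 + z) = 121.6 * (1 + 0.124) = 136.6784

136.6784 nm


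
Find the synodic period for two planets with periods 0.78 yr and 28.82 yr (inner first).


1/P_syn = |1/P1 - 1/P2| = |1/0.78 - 1/28.82| => P_syn = 0.8017

0.8017 years


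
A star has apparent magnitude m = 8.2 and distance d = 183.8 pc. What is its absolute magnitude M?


M = m - 5*log10(d) + 5 = 8.2 - 5*log10(183.8) + 5 = 1.8783

1.8783


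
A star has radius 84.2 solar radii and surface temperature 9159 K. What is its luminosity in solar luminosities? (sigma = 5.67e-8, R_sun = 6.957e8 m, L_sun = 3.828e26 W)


R = 84.2 * 6.957e8 m = 5.857794e+10 m. L = 4*pi*R^2*sigma*T^4 = 4*pi*(5.857794e+10)^2 * 5.67e-8 * 9159^4 = 1.720494738e+31 W. L/L_sun = 1.720494738e+31 / 3.828e26 = 44945.0036

44945.0036 L_sun


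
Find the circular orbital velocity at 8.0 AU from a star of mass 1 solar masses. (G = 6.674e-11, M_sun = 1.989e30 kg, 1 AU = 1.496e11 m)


v = sqrt(GM/r) = sqrt(6.674e-11 * 1.989e+30 / 1.197e+12) = 10531.7297

10531.7297 m/s


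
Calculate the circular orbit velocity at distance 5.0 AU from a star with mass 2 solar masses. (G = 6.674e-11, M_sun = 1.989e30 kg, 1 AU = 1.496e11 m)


v = sqrt(GM/r) = sqrt(6.674e-11 * 3.978e+30 / 7.480e+11) = 18839.7307

18839.7307 m/s


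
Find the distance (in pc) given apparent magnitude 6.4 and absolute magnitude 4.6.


d = 10^((m - M + 5)/5) = 10^((6.4 - 4.6 + 5)/5) = 22.9087

22.9087 pc


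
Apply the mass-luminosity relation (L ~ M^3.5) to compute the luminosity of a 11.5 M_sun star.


L/L_sun = (M/M_sun)^3.5 = 11.5^3.5 = 5157.5381

5157.5381 L_sun


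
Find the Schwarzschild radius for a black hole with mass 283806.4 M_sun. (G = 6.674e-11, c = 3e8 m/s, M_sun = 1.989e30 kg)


M = 283806.4 * 1.989e30 kg = 5.644909296e+35 kg. rs = 2GM/c^2 = 2 * 6.674e-11 * 5.644909296e+35 / (3e8)^2 = 8.372e+08

8.372e+08 m


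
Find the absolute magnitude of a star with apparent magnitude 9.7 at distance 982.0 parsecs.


M = m - 5*log10(d) + 5 = 9.7 - 5*log10(982.0) + 5 = -0.2606

-0.2606
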